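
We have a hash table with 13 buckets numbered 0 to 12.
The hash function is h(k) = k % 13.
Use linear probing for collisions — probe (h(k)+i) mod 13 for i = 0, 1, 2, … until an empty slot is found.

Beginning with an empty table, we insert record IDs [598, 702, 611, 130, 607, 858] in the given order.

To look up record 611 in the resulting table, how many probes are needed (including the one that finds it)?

3

598 hashes to 0; slot 0 is free → place at 0.
702 hashes to 0; 0 taken → place at 1.
611 hashes to 0; 0,1 taken → place at 2.
130 hashes to 0; 0,1,2 taken → place at 3.
607 hashes to 9; slot 9 is free → place at 9.
858 hashes to 0; 0,1,2,3 taken → place at 4.
Table: [598, 702, 611, 130, 858, —, —, —, —, 607, —, —, —]
Lookup 611: h=0, probe 0,1,2 → found at 2.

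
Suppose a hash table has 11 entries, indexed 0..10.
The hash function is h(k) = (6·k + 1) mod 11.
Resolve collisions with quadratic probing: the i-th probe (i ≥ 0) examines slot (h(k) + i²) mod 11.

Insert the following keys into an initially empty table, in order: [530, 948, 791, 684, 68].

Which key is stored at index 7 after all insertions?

530: h=2 => slot 2
948: h=2, probe 2,3 => slot 3
791: h=6 => slot 6
684: h=2, probe 2,3,6,0 => slot 0
68: h=2, probe 2,3,6,0,7 => slot 7
Table: [684, ., 530, 948, ., ., 791, 68, ., ., .]

68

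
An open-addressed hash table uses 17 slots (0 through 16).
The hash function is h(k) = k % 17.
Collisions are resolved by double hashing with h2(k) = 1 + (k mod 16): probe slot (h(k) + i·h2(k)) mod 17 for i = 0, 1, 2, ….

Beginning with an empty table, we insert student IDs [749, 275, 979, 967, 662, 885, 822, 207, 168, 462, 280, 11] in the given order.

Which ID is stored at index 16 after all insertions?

Insert 749: h=1, slot 1 empty => index 1.
Insert 275: h=3, slot 3 empty => index 3.
Insert 979: h=10, slot 10 empty => index 10.
Insert 967: h=15, slot 15 empty => index 15.
Insert 662: h=16, slot 16 empty => index 16.
Insert 885: h=1, h2=6, slot 1 occupied => index 7.
Insert 822: h=6, slot 6 empty => index 6.
Insert 207: h=3, h2=16, slot 3 occupied => index 2.
Insert 168: h=15, h2=9, slots 15,7,16 occupied => index 8.
Insert 462: h=3, h2=15, slots 3,1,16 occupied => index 14.
Insert 280: h=8, h2=9, slot 8 occupied => index 0.
Insert 11: h=11, slot 11 empty => index 11.
Table: [280, 749, 207, 275, ∅, ∅, 822, 885, 168, ∅, 979, 11, ∅, ∅, 462, 967, 662]

662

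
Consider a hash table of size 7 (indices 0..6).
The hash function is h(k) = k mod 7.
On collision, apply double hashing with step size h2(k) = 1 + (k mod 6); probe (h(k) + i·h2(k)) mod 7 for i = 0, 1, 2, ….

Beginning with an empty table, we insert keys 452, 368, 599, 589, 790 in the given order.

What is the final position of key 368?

452 hashes to 4; slot 4 is free => place at 4.
368 hashes to 4, h2=3; 4 taken => place at 0.
599 hashes to 4, h2=6; 4 taken => place at 3.
589 hashes to 1; slot 1 is free => place at 1.
790 hashes to 6; slot 6 is free => place at 6.
Table: [368, 589, -, 599, 452, -, 790]

0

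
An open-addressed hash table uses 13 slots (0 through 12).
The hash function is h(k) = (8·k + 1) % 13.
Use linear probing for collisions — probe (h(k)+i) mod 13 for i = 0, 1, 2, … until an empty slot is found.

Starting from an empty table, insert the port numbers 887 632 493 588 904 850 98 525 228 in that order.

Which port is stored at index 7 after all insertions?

98

887 hashes to 12; slot 12 is free → place at 12.
632 hashes to 0; slot 0 is free → place at 0.
493 hashes to 6; slot 6 is free → place at 6.
588 hashes to 12; 12,0 taken → place at 1.
904 hashes to 5; slot 5 is free → place at 5.
850 hashes to 2; slot 2 is free → place at 2.
98 hashes to 5; 5,6 taken → place at 7.
525 hashes to 2; 2 taken → place at 3.
228 hashes to 5; 5,6,7 taken → place at 8.
Table: [632, 588, 850, 525, _, 904, 493, 98, 228, _, _, _, 887]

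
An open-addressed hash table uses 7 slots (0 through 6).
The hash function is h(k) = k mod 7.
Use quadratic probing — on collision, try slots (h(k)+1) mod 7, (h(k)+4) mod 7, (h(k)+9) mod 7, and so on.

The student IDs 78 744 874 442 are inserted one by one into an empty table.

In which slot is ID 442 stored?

5

78: h=1 => slot 1
744: h=2 => slot 2
874: h=6 => slot 6
442: h=1, probe 1,2,5 => slot 5
Table: [., 78, 744, ., ., 442, 874]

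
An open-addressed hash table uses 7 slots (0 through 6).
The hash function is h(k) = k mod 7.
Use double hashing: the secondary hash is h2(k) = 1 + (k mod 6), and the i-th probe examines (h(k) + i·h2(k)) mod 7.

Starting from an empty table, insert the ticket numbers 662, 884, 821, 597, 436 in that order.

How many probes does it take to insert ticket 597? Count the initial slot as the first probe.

2

662 hashes to 4; slot 4 is free → place at 4.
884 hashes to 2; slot 2 is free → place at 2.
821 hashes to 2, h2=6; 2 taken → place at 1.
597 hashes to 2, h2=4; 2 taken → place at 6.
436 hashes to 2, h2=5; 2 taken → place at 0.
Table: [436, 821, 884, —, 662, —, 597]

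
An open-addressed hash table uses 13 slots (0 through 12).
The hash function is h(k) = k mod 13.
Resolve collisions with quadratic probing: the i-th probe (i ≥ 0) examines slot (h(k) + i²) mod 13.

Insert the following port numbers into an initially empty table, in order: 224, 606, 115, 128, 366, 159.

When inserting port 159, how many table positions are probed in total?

2

Insert 224: h=3, slot 3 empty -> index 3.
Insert 606: h=8, slot 8 empty -> index 8.
Insert 115: h=11, slot 11 empty -> index 11.
Insert 128: h=11, slot 11 occupied -> index 12.
Insert 366: h=2, slot 2 empty -> index 2.
Insert 159: h=3, slot 3 occupied -> index 4.
Table: [_, _, 366, 224, 159, _, _, _, 606, _, _, 115, 128]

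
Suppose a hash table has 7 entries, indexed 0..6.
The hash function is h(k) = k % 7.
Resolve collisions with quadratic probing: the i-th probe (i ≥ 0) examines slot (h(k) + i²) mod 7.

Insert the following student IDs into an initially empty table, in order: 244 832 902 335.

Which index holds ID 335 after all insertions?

Insert 244: h=6, slot 6 empty → index 6.
Insert 832: h=6, slot 6 occupied → index 0.
Insert 902: h=6, slots 6,0 occupied → index 3.
Insert 335: h=6, slots 6,0,3 occupied → index 1.
Table: [832, 335, —, 902, —, —, 244]

1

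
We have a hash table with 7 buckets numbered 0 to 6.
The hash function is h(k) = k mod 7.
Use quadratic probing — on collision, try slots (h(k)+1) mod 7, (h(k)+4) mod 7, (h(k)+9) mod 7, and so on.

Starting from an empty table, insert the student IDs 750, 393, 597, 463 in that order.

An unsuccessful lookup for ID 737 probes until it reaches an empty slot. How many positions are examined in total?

3

750: h=1 → slot 1
393: h=1, probe 1,2 → slot 2
597: h=2, probe 2,3 → slot 3
463: h=1, probe 1,2,5 → slot 5
Table: [-, 750, 393, 597, -, 463, -]
Lookup 737: h=2, probe 2,3,6 → slot 6 empty, not found.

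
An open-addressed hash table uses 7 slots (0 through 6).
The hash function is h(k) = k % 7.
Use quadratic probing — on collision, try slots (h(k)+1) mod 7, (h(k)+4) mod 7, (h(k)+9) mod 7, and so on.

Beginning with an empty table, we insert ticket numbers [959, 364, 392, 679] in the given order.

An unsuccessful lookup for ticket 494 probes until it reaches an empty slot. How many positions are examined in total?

2

959: h=0 → slot 0
364: h=0, probe 0,1 → slot 1
392: h=0, probe 0,1,4 → slot 4
679: h=0, probe 0,1,4,2 → slot 2
Table: [959, 364, 679, ∅, 392, ∅, ∅]
Lookup 494: h=4, probe 4,5 → slot 5 empty, not found.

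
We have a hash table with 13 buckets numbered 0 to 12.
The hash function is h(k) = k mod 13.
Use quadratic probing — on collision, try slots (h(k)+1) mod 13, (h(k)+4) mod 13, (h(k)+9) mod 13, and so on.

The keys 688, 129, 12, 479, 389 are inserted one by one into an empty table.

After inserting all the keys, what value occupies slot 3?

Insert 688: h=12, slot 12 empty => index 12.
Insert 129: h=12, slot 12 occupied => index 0.
Insert 12: h=12, slots 12,0 occupied => index 3.
Insert 479: h=11, slot 11 empty => index 11.
Insert 389: h=12, slots 12,0,3 occupied => index 8.
Table: [129, ∅, ∅, 12, ∅, ∅, ∅, ∅, 389, ∅, ∅, 479, 688]

12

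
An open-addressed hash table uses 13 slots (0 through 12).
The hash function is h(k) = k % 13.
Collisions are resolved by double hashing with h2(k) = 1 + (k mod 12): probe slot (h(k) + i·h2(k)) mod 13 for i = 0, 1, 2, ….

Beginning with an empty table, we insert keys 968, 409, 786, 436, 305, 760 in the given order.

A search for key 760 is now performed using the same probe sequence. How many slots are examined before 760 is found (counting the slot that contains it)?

2

968: h=6 => slot 6
409: h=6, h2=2, probe 6,8 => slot 8
786: h=6, h2=7, probe 6,0 => slot 0
436: h=7 => slot 7
305: h=6, h2=6, probe 6,12 => slot 12
760: h=6, h2=5, probe 6,11 => slot 11
Table: [786, ∅, ∅, ∅, ∅, ∅, 968, 436, 409, ∅, ∅, 760, 305]
Lookup 760: h=6, h2=5, probe 6,11 → found at 11.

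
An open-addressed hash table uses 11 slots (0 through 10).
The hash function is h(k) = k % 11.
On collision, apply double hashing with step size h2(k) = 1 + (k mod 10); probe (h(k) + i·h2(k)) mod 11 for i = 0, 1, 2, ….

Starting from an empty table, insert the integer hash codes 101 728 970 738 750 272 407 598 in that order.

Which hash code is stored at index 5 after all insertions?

Insert 101: h=2, slot 2 empty → index 2.
Insert 728: h=2, h2=9, slot 2 occupied → index 0.
Insert 970: h=2, h2=1, slot 2 occupied → index 3.
Insert 738: h=1, slot 1 empty → index 1.
Insert 750: h=2, h2=1, slots 2,3 occupied → index 4.
Insert 272: h=8, slot 8 empty → index 8.
Insert 407: h=0, h2=8, slots 0,8 occupied → index 5.
Insert 598: h=4, h2=9, slots 4,2,0 occupied → index 9.
Table: [728, 738, 101, 970, 750, 407, ., ., 272, 598, .]

407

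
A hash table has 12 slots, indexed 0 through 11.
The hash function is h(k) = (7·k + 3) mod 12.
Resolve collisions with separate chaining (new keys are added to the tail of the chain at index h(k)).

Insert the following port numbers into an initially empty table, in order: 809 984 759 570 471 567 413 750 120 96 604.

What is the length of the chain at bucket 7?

809 -> bucket 2
984 -> bucket 3
759 -> bucket 0
570 -> bucket 9
471 -> bucket 0 (collision)
567 -> bucket 0 (collision)
413 -> bucket 2 (collision)
750 -> bucket 9 (collision)
120 -> bucket 3 (collision)
96 -> bucket 3 (collision)
604 -> bucket 7
Final buckets:
0: 759 -> 471 -> 567
1: ∅
2: 809 -> 413
3: 984 -> 120 -> 96
4: ∅
5: ∅
6: ∅
7: 604
8: ∅
9: 570 -> 750
10: ∅
11: ∅

1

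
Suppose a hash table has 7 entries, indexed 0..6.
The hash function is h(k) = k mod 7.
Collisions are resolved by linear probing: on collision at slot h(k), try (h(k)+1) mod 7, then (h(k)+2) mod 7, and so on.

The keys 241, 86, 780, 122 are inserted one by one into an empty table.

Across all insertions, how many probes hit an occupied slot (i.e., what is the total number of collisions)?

241: h=3 -> slot 3
86: h=2 -> slot 2
780: h=3, probe 3,4 -> slot 4
122: h=3, probe 3,4,5 -> slot 5
Table: [∅, ∅, 86, 241, 780, 122, ∅]

3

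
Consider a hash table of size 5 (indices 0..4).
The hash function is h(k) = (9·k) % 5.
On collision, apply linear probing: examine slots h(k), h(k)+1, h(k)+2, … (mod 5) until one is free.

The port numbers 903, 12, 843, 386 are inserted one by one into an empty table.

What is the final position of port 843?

903 hashes to 2; slot 2 is free → place at 2.
12 hashes to 3; slot 3 is free → place at 3.
843 hashes to 2; 2,3 taken → place at 4.
386 hashes to 4; 4 taken → place at 0.
Table: [386, —, 903, 12, 843]

4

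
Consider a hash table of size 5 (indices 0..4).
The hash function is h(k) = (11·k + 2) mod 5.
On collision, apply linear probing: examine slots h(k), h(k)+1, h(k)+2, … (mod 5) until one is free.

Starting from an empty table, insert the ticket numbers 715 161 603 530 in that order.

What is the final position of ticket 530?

4

715: h=2 => slot 2
161: h=3 => slot 3
603: h=0 => slot 0
530: h=2, probe 2,3,4 => slot 4
Table: [603, _, 715, 161, 530]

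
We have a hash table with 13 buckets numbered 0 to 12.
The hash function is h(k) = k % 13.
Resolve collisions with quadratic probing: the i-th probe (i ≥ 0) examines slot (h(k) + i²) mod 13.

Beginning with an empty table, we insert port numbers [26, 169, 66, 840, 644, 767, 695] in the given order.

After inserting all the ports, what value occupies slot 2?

Insert 26: h=0, slot 0 empty -> index 0.
Insert 169: h=0, slot 0 occupied -> index 1.
Insert 66: h=1, slot 1 occupied -> index 2.
Insert 840: h=8, slot 8 empty -> index 8.
Insert 644: h=7, slot 7 empty -> index 7.
Insert 767: h=0, slots 0,1 occupied -> index 4.
Insert 695: h=6, slot 6 empty -> index 6.
Table: [26, 169, 66, _, 767, _, 695, 644, 840, _, _, _, _]

66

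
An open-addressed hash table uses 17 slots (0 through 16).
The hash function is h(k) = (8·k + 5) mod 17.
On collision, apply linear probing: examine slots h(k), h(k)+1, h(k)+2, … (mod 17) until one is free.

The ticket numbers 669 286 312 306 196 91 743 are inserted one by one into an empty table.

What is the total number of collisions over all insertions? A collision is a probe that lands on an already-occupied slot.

3

669: h=2 -> slot 2
286: h=15 -> slot 15
312: h=2, probe 2,3 -> slot 3
306: h=5 -> slot 5
196: h=9 -> slot 9
91: h=2, probe 2,3,4 -> slot 4
743: h=16 -> slot 16
Table: [_, _, 669, 312, 91, 306, _, _, _, 196, _, _, _, _, _, 286, 743]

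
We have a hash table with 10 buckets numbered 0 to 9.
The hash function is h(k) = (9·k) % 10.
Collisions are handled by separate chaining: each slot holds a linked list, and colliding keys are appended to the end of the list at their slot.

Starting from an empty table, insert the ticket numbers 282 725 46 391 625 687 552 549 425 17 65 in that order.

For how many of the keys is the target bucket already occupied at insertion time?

5

282 → bucket 8
725 → bucket 5
46 → bucket 4
391 → bucket 9
625 → bucket 5 (collision)
687 → bucket 3
552 → bucket 8 (collision)
549 → bucket 1
425 → bucket 5 (collision)
17 → bucket 3 (collision)
65 → bucket 5 (collision)
Final buckets:
0: .
1: 549
2: .
3: 687 -> 17
4: 46
5: 725 -> 625 -> 425 -> 65
6: .
7: .
8: 282 -> 552
9: 391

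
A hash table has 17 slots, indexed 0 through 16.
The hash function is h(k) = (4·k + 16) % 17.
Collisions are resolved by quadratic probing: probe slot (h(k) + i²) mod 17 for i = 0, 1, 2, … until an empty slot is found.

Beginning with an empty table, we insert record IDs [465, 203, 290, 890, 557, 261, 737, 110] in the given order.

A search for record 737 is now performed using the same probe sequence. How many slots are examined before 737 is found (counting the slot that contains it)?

4

465: h=6 → slot 6
203: h=12 → slot 12
290: h=3 → slot 3
890: h=6, probe 6,7 → slot 7
557: h=0 → slot 0
261: h=6, probe 6,7,10 → slot 10
737: h=6, probe 6,7,10,15 → slot 15
110: h=14 → slot 14
Table: [557, -, -, 290, -, -, 465, 890, -, -, 261, -, 203, -, 110, 737, -]
Lookup 737: h=6, probe 6,7,10,15 → found at 15.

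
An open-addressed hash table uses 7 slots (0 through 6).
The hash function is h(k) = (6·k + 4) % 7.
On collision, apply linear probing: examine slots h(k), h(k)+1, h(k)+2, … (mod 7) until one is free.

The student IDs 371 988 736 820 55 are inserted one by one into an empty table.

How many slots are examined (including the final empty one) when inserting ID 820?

4

371: h=4 => slot 4
988: h=3 => slot 3
736: h=3, probe 3,4,5 => slot 5
820: h=3, probe 3,4,5,6 => slot 6
55: h=5, probe 5,6,0 => slot 0
Table: [55, _, _, 988, 371, 736, 820]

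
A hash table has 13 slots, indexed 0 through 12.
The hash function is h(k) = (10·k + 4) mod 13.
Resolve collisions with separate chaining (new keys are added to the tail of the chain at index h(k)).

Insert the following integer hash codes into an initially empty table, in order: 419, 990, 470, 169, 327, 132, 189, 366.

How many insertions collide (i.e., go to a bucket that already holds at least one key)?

419 → bucket 8
990 → bucket 11
470 → bucket 11 (collision)
169 → bucket 4
327 → bucket 11 (collision)
132 → bucket 11 (collision)
189 → bucket 9
366 → bucket 11 (collision)
Final buckets:
0: —
1: —
2: —
3: —
4: 169
5: —
6: —
7: —
8: 419
9: 189
10: —
11: 990 -> 470 -> 327 -> 132 -> 366
12: —

4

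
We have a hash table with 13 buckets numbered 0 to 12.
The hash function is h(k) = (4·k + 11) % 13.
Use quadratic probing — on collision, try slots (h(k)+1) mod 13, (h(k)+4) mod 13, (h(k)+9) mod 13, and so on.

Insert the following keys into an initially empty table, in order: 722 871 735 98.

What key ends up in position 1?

722 hashes to 0; slot 0 is free -> place at 0.
871 hashes to 11; slot 11 is free -> place at 11.
735 hashes to 0; 0 taken -> place at 1.
98 hashes to 0; 0,1 taken -> place at 4.
Table: [722, 735, ∅, ∅, 98, ∅, ∅, ∅, ∅, ∅, ∅, 871, ∅]

735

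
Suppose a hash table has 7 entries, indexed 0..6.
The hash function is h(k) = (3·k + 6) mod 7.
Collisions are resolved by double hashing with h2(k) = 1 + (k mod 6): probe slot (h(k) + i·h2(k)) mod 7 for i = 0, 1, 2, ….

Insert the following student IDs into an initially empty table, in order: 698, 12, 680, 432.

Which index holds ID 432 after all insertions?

3

Insert 698: h=0, slot 0 empty -> index 0.
Insert 12: h=0, h2=1, slot 0 occupied -> index 1.
Insert 680: h=2, slot 2 empty -> index 2.
Insert 432: h=0, h2=1, slots 0,1,2 occupied -> index 3.
Table: [698, 12, 680, 432, ∅, ∅, ∅]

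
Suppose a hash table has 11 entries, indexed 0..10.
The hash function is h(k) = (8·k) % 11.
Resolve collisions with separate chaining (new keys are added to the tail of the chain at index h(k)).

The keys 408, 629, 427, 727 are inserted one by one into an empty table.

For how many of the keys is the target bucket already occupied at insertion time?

1

408 → bucket 8
629 → bucket 5
427 → bucket 6
727 → bucket 8 (collision)
Final buckets:
0: .
1: .
2: .
3: .
4: .
5: 629
6: 427
7: .
8: 408 -> 727
9: .
10: .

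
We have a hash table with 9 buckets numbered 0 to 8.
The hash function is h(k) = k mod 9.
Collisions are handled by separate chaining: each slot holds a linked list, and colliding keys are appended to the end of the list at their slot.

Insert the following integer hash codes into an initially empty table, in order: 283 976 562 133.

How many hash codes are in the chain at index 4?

Insert 283: h=4, bucket 4 empty → new chain.
Insert 976: h=4, bucket 4 nonempty → append to chain.
Insert 562: h=4, bucket 4 nonempty → append to chain.
Insert 133: h=7, bucket 7 empty → new chain.
Final buckets:
0: _
1: _
2: _
3: _
4: 283 -> 976 -> 562
5: _
6: _
7: 133
8: _

3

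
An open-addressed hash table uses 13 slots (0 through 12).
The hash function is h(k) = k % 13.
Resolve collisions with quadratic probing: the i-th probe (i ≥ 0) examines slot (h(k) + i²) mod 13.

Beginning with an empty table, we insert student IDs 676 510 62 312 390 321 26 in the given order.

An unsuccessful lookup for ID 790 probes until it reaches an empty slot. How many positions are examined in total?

2

676 hashes to 0; slot 0 is free -> place at 0.
510 hashes to 3; slot 3 is free -> place at 3.
62 hashes to 10; slot 10 is free -> place at 10.
312 hashes to 0; 0 taken -> place at 1.
390 hashes to 0; 0,1 taken -> place at 4.
321 hashes to 9; slot 9 is free -> place at 9.
26 hashes to 0; 0,1,4,9,3 taken -> place at 12.
Table: [676, 312, ., 510, 390, ., ., ., ., 321, 62, ., 26]
Lookup 790: h=10, probe 10,11 → slot 11 empty, not found.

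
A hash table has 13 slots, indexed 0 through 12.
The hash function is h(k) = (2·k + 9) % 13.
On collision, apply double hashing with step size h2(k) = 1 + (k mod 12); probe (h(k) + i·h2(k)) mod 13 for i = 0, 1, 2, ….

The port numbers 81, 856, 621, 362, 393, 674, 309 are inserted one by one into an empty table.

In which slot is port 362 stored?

81 hashes to 2; slot 2 is free → place at 2.
856 hashes to 5; slot 5 is free → place at 5.
621 hashes to 3; slot 3 is free → place at 3.
362 hashes to 5, h2=3; 5 taken → place at 8.
393 hashes to 2, h2=10; 2 taken → place at 12.
674 hashes to 5, h2=3; 5,8 taken → place at 11.
309 hashes to 3, h2=10; 3 taken → place at 0.
Table: [309, ., 81, 621, ., 856, ., ., 362, ., ., 674, 393]

8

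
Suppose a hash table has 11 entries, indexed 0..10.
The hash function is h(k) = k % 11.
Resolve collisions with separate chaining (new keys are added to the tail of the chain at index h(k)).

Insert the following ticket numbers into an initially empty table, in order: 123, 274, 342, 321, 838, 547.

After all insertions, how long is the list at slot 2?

123 -> bucket 2
274 -> bucket 10
342 -> bucket 1
321 -> bucket 2 (collision)
838 -> bucket 2 (collision)
547 -> bucket 8
Final buckets:
0: .
1: 342
2: 123 -> 321 -> 838
3: .
4: .
5: .
6: .
7: .
8: 547
9: .
10: 274

3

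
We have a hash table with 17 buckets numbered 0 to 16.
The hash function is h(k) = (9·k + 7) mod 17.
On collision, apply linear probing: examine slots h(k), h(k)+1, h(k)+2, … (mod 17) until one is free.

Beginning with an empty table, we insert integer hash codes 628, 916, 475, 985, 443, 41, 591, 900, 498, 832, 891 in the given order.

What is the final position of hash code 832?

Insert 628: h=15, slot 15 empty -> index 15.
Insert 916: h=6, slot 6 empty -> index 6.
Insert 475: h=15, slot 15 occupied -> index 16.
Insert 985: h=15, slots 15,16 occupied -> index 0.
Insert 443: h=16, slots 16,0 occupied -> index 1.
Insert 41: h=2, slot 2 empty -> index 2.
Insert 591: h=5, slot 5 empty -> index 5.
Insert 900: h=15, slots 15,16,0,1,2 occupied -> index 3.
Insert 498: h=1, slots 1,2,3 occupied -> index 4.
Insert 832: h=15, slots 15,16,0,1,2,3,4,5,6 occupied -> index 7.
Insert 891: h=2, slots 2,3,4,5,6,7 occupied -> index 8.
Table: [985, 443, 41, 900, 498, 591, 916, 832, 891, ., ., ., ., ., ., 628, 475]

7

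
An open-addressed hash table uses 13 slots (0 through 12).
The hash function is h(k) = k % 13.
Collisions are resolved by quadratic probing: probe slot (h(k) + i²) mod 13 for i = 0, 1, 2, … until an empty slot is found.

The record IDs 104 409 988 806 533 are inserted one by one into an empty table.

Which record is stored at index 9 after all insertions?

104 hashes to 0; slot 0 is free → place at 0.
409 hashes to 6; slot 6 is free → place at 6.
988 hashes to 0; 0 taken → place at 1.
806 hashes to 0; 0,1 taken → place at 4.
533 hashes to 0; 0,1,4 taken → place at 9.
Table: [104, 988, —, —, 806, —, 409, —, —, 533, —, —, —]

533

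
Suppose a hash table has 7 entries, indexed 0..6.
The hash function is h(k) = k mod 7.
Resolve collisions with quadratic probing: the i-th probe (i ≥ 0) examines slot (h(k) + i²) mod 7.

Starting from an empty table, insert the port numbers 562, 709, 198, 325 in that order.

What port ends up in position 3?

709

562: h=2 => slot 2
709: h=2, probe 2,3 => slot 3
198: h=2, probe 2,3,6 => slot 6
325: h=3, probe 3,4 => slot 4
Table: [∅, ∅, 562, 709, 325, ∅, 198]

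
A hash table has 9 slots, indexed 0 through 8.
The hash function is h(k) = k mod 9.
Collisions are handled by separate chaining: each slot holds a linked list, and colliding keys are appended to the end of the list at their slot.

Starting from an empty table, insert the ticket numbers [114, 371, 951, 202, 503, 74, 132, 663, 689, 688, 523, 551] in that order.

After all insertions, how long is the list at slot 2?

3

Insert 114: h=6, bucket 6 empty → new chain.
Insert 371: h=2, bucket 2 empty → new chain.
Insert 951: h=6, bucket 6 nonempty → append to chain.
Insert 202: h=4, bucket 4 empty → new chain.
Insert 503: h=8, bucket 8 empty → new chain.
Insert 74: h=2, bucket 2 nonempty → append to chain.
Insert 132: h=6, bucket 6 nonempty → append to chain.
Insert 663: h=6, bucket 6 nonempty → append to chain.
Insert 689: h=5, bucket 5 empty → new chain.
Insert 688: h=4, bucket 4 nonempty → append to chain.
Insert 523: h=1, bucket 1 empty → new chain.
Insert 551: h=2, bucket 2 nonempty → append to chain.
Final buckets:
0: ∅
1: 523
2: 371 -> 74 -> 551
3: ∅
4: 202 -> 688
5: 689
6: 114 -> 951 -> 132 -> 663
7: ∅
8: 503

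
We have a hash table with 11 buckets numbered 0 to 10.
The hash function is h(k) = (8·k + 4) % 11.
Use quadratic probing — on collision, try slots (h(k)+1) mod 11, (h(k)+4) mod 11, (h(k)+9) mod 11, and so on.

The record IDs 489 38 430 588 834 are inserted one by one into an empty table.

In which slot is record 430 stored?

Insert 489: h=0, slot 0 empty → index 0.
Insert 38: h=0, slot 0 occupied → index 1.
Insert 430: h=1, slot 1 occupied → index 2.
Insert 588: h=0, slots 0,1 occupied → index 4.
Insert 834: h=10, slot 10 empty → index 10.
Table: [489, 38, 430, ., 588, ., ., ., ., ., 834]

2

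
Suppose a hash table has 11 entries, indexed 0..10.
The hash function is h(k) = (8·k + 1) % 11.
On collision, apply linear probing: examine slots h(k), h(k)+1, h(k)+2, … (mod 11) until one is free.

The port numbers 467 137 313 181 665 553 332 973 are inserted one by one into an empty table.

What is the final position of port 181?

467: h=8 => slot 8
137: h=8, probe 8,9 => slot 9
313: h=8, probe 8,9,10 => slot 10
181: h=8, probe 8,9,10,0 => slot 0
665: h=8, probe 8,9,10,0,1 => slot 1
553: h=3 => slot 3
332: h=6 => slot 6
973: h=8, probe 8,9,10,0,1,2 => slot 2
Table: [181, 665, 973, 553, ∅, ∅, 332, ∅, 467, 137, 313]

0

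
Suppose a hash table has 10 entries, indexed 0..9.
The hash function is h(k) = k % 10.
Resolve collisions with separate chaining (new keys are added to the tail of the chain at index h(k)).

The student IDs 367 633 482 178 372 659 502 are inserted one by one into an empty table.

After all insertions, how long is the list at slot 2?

3

Insert 367: h=7, bucket 7 empty -> new chain.
Insert 633: h=3, bucket 3 empty -> new chain.
Insert 482: h=2, bucket 2 empty -> new chain.
Insert 178: h=8, bucket 8 empty -> new chain.
Insert 372: h=2, bucket 2 nonempty -> append to chain.
Insert 659: h=9, bucket 9 empty -> new chain.
Insert 502: h=2, bucket 2 nonempty -> append to chain.
Final buckets:
0: —
1: —
2: 482 -> 372 -> 502
3: 633
4: —
5: —
6: —
7: 367
8: 178
9: 659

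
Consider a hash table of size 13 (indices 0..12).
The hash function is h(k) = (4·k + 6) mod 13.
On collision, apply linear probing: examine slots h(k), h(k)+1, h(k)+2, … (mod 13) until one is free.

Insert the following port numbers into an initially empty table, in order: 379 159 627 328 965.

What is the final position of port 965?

379 hashes to 1; slot 1 is free → place at 1.
159 hashes to 5; slot 5 is free → place at 5.
627 hashes to 5; 5 taken → place at 6.
328 hashes to 5; 5,6 taken → place at 7.
965 hashes to 5; 5,6,7 taken → place at 8.
Table: [., 379, ., ., ., 159, 627, 328, 965, ., ., ., .]

8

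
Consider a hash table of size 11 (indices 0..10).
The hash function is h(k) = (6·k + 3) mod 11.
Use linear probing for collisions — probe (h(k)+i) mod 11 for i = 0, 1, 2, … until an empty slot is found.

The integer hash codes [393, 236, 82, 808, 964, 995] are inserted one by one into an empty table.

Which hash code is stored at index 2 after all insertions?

393: h=7 -> slot 7
236: h=0 -> slot 0
82: h=0, probe 0,1 -> slot 1
808: h=0, probe 0,1,2 -> slot 2
964: h=1, probe 1,2,3 -> slot 3
995: h=0, probe 0,1,2,3,4 -> slot 4
Table: [236, 82, 808, 964, 995, ., ., 393, ., ., .]

808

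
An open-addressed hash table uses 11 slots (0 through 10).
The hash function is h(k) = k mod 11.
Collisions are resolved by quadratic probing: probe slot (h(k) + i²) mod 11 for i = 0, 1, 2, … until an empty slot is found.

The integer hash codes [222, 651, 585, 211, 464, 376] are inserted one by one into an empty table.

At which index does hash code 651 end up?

222 hashes to 2; slot 2 is free => place at 2.
651 hashes to 2; 2 taken => place at 3.
585 hashes to 2; 2,3 taken => place at 6.
211 hashes to 2; 2,3,6 taken => place at 0.
464 hashes to 2; 2,3,6,0 taken => place at 7.
376 hashes to 2; 2,3,6,0,7 taken => place at 5.
Table: [211, -, 222, 651, -, 376, 585, 464, -, -, -]

3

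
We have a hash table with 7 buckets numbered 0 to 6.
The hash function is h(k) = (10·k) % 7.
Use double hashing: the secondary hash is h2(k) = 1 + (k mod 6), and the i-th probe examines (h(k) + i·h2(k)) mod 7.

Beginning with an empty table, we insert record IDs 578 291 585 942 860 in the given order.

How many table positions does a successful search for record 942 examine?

3

Insert 578: h=5, slot 5 empty → index 5.
Insert 291: h=5, h2=4, slot 5 occupied → index 2.
Insert 585: h=5, h2=4, slots 5,2 occupied → index 6.
Insert 942: h=5, h2=1, slots 5,6 occupied → index 0.
Insert 860: h=4, slot 4 empty → index 4.
Table: [942, ., 291, ., 860, 578, 585]
Lookup 942: h=5, h2=1, probe 5,6,0 → found at 0.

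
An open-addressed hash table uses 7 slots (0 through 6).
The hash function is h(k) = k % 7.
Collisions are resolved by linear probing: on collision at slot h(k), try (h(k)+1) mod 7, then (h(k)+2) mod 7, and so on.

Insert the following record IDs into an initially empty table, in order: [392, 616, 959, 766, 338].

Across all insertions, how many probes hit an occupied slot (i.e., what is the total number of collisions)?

5

Insert 392: h=0, slot 0 empty => index 0.
Insert 616: h=0, slot 0 occupied => index 1.
Insert 959: h=0, slots 0,1 occupied => index 2.
Insert 766: h=3, slot 3 empty => index 3.
Insert 338: h=2, slots 2,3 occupied => index 4.
Table: [392, 616, 959, 766, 338, -, -]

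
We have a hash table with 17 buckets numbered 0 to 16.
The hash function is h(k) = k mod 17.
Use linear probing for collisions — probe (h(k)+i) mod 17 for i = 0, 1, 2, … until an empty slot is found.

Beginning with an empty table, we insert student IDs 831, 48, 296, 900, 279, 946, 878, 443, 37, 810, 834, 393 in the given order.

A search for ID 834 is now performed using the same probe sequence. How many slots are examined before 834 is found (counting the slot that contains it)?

2

Insert 831: h=15, slot 15 empty => index 15.
Insert 48: h=14, slot 14 empty => index 14.
Insert 296: h=7, slot 7 empty => index 7.
Insert 900: h=16, slot 16 empty => index 16.
Insert 279: h=7, slot 7 occupied => index 8.
Insert 946: h=11, slot 11 empty => index 11.
Insert 878: h=11, slot 11 occupied => index 12.
Insert 443: h=1, slot 1 empty => index 1.
Insert 37: h=3, slot 3 empty => index 3.
Insert 810: h=11, slots 11,12 occupied => index 13.
Insert 834: h=1, slot 1 occupied => index 2.
Insert 393: h=2, slots 2,3 occupied => index 4.
Table: [-, 443, 834, 37, 393, -, -, 296, 279, -, -, 946, 878, 810, 48, 831, 900]
Lookup 834: h=1, probe 1,2 → found at 2.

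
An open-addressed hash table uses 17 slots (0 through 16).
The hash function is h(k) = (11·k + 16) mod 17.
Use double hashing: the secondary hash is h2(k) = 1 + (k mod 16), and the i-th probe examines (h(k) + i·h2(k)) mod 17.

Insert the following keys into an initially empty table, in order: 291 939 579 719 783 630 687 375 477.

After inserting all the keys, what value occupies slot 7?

291: h=4 -> slot 4
939: h=9 -> slot 9
579: h=10 -> slot 10
719: h=3 -> slot 3
783: h=10, h2=16, probe 10,9,8 -> slot 8
630: h=10, h2=7, probe 10,0 -> slot 0
687: h=8, h2=16, probe 8,7 -> slot 7
375: h=10, h2=8, probe 10,1 -> slot 1
477: h=10, h2=14, probe 10,7,4,1,15 -> slot 15
Table: [630, 375, —, 719, 291, —, —, 687, 783, 939, 579, —, —, —, —, 477, —]

687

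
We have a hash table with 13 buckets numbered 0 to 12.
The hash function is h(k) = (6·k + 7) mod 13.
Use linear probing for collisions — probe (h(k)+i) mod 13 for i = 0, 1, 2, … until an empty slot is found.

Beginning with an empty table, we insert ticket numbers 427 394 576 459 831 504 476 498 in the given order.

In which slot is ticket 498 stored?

427: h=8 => slot 8
394: h=5 => slot 5
576: h=5, probe 5,6 => slot 6
459: h=5, probe 5,6,7 => slot 7
831: h=1 => slot 1
504: h=2 => slot 2
476: h=3 => slot 3
498: h=5, probe 5,6,7,8,9 => slot 9
Table: [—, 831, 504, 476, —, 394, 576, 459, 427, 498, —, —, —]

9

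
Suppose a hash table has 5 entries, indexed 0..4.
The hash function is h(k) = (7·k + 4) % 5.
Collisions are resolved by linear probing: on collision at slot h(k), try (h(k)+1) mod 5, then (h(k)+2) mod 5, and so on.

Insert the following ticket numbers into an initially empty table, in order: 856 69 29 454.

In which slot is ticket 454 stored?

Insert 856: h=1, slot 1 empty -> index 1.
Insert 69: h=2, slot 2 empty -> index 2.
Insert 29: h=2, slot 2 occupied -> index 3.
Insert 454: h=2, slots 2,3 occupied -> index 4.
Table: [—, 856, 69, 29, 454]

4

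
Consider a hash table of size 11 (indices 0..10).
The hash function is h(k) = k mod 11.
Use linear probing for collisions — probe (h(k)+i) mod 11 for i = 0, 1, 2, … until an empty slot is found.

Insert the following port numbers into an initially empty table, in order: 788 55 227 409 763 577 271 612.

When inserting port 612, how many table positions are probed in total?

Insert 788: h=7, slot 7 empty → index 7.
Insert 55: h=0, slot 0 empty → index 0.
Insert 227: h=7, slot 7 occupied → index 8.
Insert 409: h=2, slot 2 empty → index 2.
Insert 763: h=4, slot 4 empty → index 4.
Insert 577: h=5, slot 5 empty → index 5.
Insert 271: h=7, slots 7,8 occupied → index 9.
Insert 612: h=7, slots 7,8,9 occupied → index 10.
Table: [55, ∅, 409, ∅, 763, 577, ∅, 788, 227, 271, 612]

4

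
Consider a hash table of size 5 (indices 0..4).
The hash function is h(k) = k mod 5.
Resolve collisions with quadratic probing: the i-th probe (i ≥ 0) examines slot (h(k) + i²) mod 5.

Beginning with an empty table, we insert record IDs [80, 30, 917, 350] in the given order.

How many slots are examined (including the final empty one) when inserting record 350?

80: h=0 → slot 0
30: h=0, probe 0,1 → slot 1
917: h=2 → slot 2
350: h=0, probe 0,1,4 → slot 4
Table: [80, 30, 917, ∅, 350]

3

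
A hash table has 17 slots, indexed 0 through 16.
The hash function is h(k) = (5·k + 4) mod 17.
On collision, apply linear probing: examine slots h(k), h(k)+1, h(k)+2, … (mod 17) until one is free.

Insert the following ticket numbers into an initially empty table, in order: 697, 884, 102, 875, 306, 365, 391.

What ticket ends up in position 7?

697 hashes to 4; slot 4 is free → place at 4.
884 hashes to 4; 4 taken → place at 5.
102 hashes to 4; 4,5 taken → place at 6.
875 hashes to 10; slot 10 is free → place at 10.
306 hashes to 4; 4,5,6 taken → place at 7.
365 hashes to 10; 10 taken → place at 11.
391 hashes to 4; 4,5,6,7 taken → place at 8.
Table: [-, -, -, -, 697, 884, 102, 306, 391, -, 875, 365, -, -, -, -, -]

306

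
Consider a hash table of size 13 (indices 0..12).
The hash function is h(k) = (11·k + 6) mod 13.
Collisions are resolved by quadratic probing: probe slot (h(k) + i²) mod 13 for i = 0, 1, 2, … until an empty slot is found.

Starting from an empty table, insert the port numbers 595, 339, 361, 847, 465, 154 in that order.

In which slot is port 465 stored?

595 hashes to 12; slot 12 is free => place at 12.
339 hashes to 4; slot 4 is free => place at 4.
361 hashes to 12; 12 taken => place at 0.
847 hashes to 2; slot 2 is free => place at 2.
465 hashes to 12; 12,0 taken => place at 3.
154 hashes to 10; slot 10 is free => place at 10.
Table: [361, ., 847, 465, 339, ., ., ., ., ., 154, ., 595]

3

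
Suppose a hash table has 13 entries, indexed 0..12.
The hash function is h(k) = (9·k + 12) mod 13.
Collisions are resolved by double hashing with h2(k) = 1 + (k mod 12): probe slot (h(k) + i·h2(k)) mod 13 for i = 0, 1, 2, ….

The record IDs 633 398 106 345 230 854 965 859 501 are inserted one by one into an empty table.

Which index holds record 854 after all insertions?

Insert 633: h=2, slot 2 empty -> index 2.
Insert 398: h=6, slot 6 empty -> index 6.
Insert 106: h=4, slot 4 empty -> index 4.
Insert 345: h=10, slot 10 empty -> index 10.
Insert 230: h=2, h2=3, slot 2 occupied -> index 5.
Insert 854: h=2, h2=3, slots 2,5 occupied -> index 8.
Insert 965: h=0, slot 0 empty -> index 0.
Insert 859: h=8, h2=8, slot 8 occupied -> index 3.
Insert 501: h=10, h2=10, slot 10 occupied -> index 7.
Table: [965, —, 633, 859, 106, 230, 398, 501, 854, —, 345, —, —]

8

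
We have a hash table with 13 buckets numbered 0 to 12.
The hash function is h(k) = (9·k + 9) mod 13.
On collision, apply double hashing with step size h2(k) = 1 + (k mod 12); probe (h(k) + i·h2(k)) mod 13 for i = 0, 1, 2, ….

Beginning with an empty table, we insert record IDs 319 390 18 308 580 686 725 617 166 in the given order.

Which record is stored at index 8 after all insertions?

686

Insert 319: h=7, slot 7 empty -> index 7.
Insert 390: h=9, slot 9 empty -> index 9.
Insert 18: h=2, slot 2 empty -> index 2.
Insert 308: h=12, slot 12 empty -> index 12.
Insert 580: h=3, slot 3 empty -> index 3.
Insert 686: h=8, slot 8 empty -> index 8.
Insert 725: h=8, h2=6, slot 8 occupied -> index 1.
Insert 617: h=11, slot 11 empty -> index 11.
Insert 166: h=8, h2=11, slot 8 occupied -> index 6.
Table: [., 725, 18, 580, ., ., 166, 319, 686, 390, ., 617, 308]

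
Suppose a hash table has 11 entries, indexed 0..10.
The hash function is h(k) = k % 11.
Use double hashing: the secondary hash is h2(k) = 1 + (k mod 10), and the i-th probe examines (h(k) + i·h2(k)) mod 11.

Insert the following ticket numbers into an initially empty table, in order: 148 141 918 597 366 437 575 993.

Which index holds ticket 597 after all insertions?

0

Insert 148: h=5, slot 5 empty → index 5.
Insert 141: h=9, slot 9 empty → index 9.
Insert 918: h=5, h2=9, slot 5 occupied → index 3.
Insert 597: h=3, h2=8, slot 3 occupied → index 0.
Insert 366: h=3, h2=7, slot 3 occupied → index 10.
Insert 437: h=8, slot 8 empty → index 8.
Insert 575: h=3, h2=6, slots 3,9 occupied → index 4.
Insert 993: h=3, h2=4, slot 3 occupied → index 7.
Table: [597, —, —, 918, 575, 148, —, 993, 437, 141, 366]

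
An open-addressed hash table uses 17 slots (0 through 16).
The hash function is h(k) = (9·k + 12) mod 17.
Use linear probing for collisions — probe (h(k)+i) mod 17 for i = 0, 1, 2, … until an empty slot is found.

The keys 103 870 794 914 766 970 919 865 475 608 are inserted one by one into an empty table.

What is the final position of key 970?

Insert 103: h=4, slot 4 empty -> index 4.
Insert 870: h=5, slot 5 empty -> index 5.
Insert 794: h=1, slot 1 empty -> index 1.
Insert 914: h=10, slot 10 empty -> index 10.
Insert 766: h=4, slots 4,5 occupied -> index 6.
Insert 970: h=4, slots 4,5,6 occupied -> index 7.
Insert 919: h=4, slots 4,5,6,7 occupied -> index 8.
Insert 865: h=11, slot 11 empty -> index 11.
Insert 475: h=3, slot 3 empty -> index 3.
Insert 608: h=10, slots 10,11 occupied -> index 12.
Table: [∅, 794, ∅, 475, 103, 870, 766, 970, 919, ∅, 914, 865, 608, ∅, ∅, ∅, ∅]

7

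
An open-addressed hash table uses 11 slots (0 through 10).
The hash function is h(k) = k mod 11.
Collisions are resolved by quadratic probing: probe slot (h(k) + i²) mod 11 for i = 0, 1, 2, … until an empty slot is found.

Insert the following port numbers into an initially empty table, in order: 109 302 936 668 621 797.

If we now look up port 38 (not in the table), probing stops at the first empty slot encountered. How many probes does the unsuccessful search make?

4

Insert 109: h=10, slot 10 empty -> index 10.
Insert 302: h=5, slot 5 empty -> index 5.
Insert 936: h=1, slot 1 empty -> index 1.
Insert 668: h=8, slot 8 empty -> index 8.
Insert 621: h=5, slot 5 occupied -> index 6.
Insert 797: h=5, slots 5,6 occupied -> index 9.
Table: [., 936, ., ., ., 302, 621, ., 668, 797, 109]
Lookup 38: h=5, probe 5,6,9,3 → slot 3 empty, not found.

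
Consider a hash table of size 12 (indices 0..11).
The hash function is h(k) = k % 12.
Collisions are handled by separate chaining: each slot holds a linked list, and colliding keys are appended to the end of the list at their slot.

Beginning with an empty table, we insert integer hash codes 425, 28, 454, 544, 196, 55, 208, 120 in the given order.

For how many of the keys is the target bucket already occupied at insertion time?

Insert 425: h=5, bucket 5 empty -> new chain.
Insert 28: h=4, bucket 4 empty -> new chain.
Insert 454: h=10, bucket 10 empty -> new chain.
Insert 544: h=4, bucket 4 nonempty -> append to chain.
Insert 196: h=4, bucket 4 nonempty -> append to chain.
Insert 55: h=7, bucket 7 empty -> new chain.
Insert 208: h=4, bucket 4 nonempty -> append to chain.
Insert 120: h=0, bucket 0 empty -> new chain.
Final buckets:
0: 120
1: _
2: _
3: _
4: 28 -> 544 -> 196 -> 208
5: 425
6: _
7: 55
8: _
9: _
10: 454
11: _

3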